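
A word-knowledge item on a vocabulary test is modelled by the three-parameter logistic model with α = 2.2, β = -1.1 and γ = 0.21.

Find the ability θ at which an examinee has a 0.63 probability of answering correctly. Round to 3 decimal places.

P(θ) = γ + (1 − γ) · 1 / (1 + exp(−α(θ − β)))
Remove guessing floor: (0.63 − 0.21)/(1 − 0.21) = 0.5316
logit = ln(0.5316/0.4684) = 0.1268
θ = β + logit/(α) = -1.1 + 0.1268/2.2000 = -1.0424

-1.042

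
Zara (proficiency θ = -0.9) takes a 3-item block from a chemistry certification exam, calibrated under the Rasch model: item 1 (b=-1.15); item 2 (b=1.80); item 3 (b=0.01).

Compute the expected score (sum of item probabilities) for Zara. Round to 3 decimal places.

0.912

P(θ) = 1 / (1 + exp(−(θ − b)))
P_1 = 1/(1+e^{-0.2500}) = 0.5622
P_2 = 1/(1+e^{2.7000}) = 0.0630
P_3 = 1/(1+e^{0.9100}) = 0.2870
E[score] = 0.5622 + 0.0630 + 0.2870 = 0.9121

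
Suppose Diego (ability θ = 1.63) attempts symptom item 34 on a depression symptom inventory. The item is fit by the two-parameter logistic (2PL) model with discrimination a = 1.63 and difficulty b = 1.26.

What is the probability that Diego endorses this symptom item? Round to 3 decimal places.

0.646

P(θ) = 1 / (1 + exp(−a(θ − b)))
Exponent: 1.63 × (1.63 − 1.26) = 0.6031
1/(1 + e^{-0.6031}) = 0.6464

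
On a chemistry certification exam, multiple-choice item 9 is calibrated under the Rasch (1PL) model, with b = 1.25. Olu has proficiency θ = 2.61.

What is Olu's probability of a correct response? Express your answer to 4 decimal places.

P(θ) = 1 / (1 + exp(−(θ − b)))
Exponent: (2.61 − 1.25) = 1.3600
1/(1 + e^{-1.3600}) = 0.7958
P = 0.7958

0.7958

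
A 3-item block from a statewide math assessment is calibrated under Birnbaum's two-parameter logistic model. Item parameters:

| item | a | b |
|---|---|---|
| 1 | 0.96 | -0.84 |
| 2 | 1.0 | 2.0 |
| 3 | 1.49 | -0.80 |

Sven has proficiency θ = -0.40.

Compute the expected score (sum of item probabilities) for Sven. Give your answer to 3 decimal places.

P(θ) = 1 / (1 + exp(−a(θ − b)))
P_1 = 1/(1+e^{-0.4224}) = 0.6041
P_2 = 1/(1+e^{2.4000}) = 0.0832
P_3 = 1/(1+e^{-0.5960}) = 0.6447
E[score] = 0.6041 + 0.0832 + 0.6447 = 1.3320

1.332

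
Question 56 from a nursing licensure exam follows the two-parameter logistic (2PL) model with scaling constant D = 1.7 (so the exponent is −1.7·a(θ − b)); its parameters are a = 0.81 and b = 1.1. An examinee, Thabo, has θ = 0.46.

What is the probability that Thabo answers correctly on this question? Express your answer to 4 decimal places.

0.2929

P(θ) = 1 / (1 + exp(−D·a(θ − b)))
Exponent: 1.7 × 0.81 × (0.46 − 1.1) = -0.8813
1/(1 + e^{0.8813}) = 0.2929
P = 0.2929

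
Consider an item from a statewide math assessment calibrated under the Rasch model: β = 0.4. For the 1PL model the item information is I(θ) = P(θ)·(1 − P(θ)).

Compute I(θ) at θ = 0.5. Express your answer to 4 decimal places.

P = 1/(1+e^{-0.1000}) = 0.5250
P(1−P) = 0.5250 × 0.4750 = 0.2494
I = P(1−P) = 0.24938

0.2494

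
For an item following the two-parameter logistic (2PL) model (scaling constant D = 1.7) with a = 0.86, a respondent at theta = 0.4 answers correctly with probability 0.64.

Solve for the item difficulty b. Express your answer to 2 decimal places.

0.01

P(theta) = 1 / (1 + exp(−D·a(theta − b)))
logit(0.64) = ln(0.64/0.36) = 0.5754
b = theta − logit/(1.7·a) = 0.4 − 0.5754/1.4620 = 0.0065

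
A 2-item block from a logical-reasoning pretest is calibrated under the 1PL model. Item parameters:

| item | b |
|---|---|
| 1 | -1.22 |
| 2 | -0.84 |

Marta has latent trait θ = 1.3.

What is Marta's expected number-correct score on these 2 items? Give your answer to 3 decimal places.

1.820

P(θ) = 1 / (1 + exp(−(θ − b)))
P_1 = 1/(1+e^{-2.5200}) = 0.9255
P_2 = 1/(1+e^{-2.1400}) = 0.8947
E[score] = 0.9255 + 0.8947 = 1.8203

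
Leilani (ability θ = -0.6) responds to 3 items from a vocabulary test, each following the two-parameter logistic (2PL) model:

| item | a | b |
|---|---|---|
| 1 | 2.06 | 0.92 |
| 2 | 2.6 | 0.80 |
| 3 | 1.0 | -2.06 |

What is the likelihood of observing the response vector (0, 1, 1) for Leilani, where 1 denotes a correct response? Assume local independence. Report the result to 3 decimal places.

0.020

P(θ) = 1 / (1 + exp(−a(θ − b)))
P_1 = 1/(1+e^{3.1312}) = 0.0418
P_2 = 1/(1+e^{3.6400}) = 0.0256
P_3 = 1/(1+e^{-1.4600}) = 0.8115
L = (1−P_1) × P_2 × P_3 = 0.9582 × 0.0256 × 0.8115 = 0.01989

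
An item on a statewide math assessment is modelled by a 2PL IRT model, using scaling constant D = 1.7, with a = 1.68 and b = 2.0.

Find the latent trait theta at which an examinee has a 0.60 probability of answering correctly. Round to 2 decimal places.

2.14

P(theta) = 1 / (1 + exp(−D·a(theta − b)))
logit = ln(0.6000/0.4000) = 0.4055
theta = b + logit/(1.7·a) = 2.0 + 0.4055/2.8560 = 2.1420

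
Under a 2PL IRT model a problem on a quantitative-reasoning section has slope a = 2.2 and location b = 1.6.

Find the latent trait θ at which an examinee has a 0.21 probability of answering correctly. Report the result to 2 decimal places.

1.00

P(θ) = 1 / (1 + exp(−a(θ − b)))
logit = ln(0.2100/0.7900) = -1.3249
θ = b + logit/(a) = 1.6 + (-1.3249)/2.2000 = 0.9978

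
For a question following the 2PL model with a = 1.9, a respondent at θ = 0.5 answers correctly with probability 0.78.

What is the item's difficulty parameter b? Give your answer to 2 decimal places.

P(θ) = 1 / (1 + exp(−a(θ − b)))
logit(0.78) = ln(0.78/0.22) = 1.2657
b = θ − logit/(a) = 0.5 − 1.2657/1.9000 = -0.1661

-0.17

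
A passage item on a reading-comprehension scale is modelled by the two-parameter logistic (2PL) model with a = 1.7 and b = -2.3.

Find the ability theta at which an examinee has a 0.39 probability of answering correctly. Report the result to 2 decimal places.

P(theta) = 1 / (1 + exp(−a(theta − b)))
logit = ln(0.3900/0.6100) = -0.4473
theta = b + logit/(a) = -2.3 + (-0.4473)/1.7000 = -2.5631

-2.56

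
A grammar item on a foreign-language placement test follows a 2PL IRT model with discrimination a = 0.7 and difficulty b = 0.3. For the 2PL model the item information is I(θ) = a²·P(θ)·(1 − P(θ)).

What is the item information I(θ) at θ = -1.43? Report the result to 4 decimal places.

0.0867

P = 1/(1+e^{1.2110}) = 0.2295
P(1−P) = 0.2295 × 0.7705 = 0.1768
I = a² × P(1−P) = 0.7² × 0.1768 = 0.08665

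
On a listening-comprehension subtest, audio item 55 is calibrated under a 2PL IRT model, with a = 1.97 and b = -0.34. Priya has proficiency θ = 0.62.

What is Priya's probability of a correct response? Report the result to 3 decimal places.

P(θ) = 1 / (1 + exp(−a(θ − b)))
Exponent: 1.97 × (0.62 − (-0.34)) = 1.8912
1/(1 + e^{-1.8912}) = 0.8689

0.869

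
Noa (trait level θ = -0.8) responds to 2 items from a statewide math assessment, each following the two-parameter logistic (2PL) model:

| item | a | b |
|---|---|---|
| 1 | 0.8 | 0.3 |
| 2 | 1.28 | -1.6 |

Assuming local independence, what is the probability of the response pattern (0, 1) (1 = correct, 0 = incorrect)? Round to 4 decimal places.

P(θ) = 1 / (1 + exp(−a(θ − b)))
P_1 = 1/(1+e^{0.8800}) = 0.2932
P_2 = 1/(1+e^{-1.0240}) = 0.7358
L = (1−P_1) × P_2 = 0.7068 × 0.7358 = 0.52005

0.5200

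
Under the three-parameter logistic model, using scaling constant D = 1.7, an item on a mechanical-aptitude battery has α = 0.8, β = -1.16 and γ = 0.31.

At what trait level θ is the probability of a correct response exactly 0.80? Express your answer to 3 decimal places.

P(θ) = γ + (1 − γ) · 1 / (1 + exp(−D·α(θ − β)))
Remove guessing floor: (0.80 − 0.31)/(1 − 0.31) = 0.7101
logit = ln(0.7101/0.2899) = 0.8961
θ = β + logit/(1.7·α) = -1.16 + 0.8961/1.3600 = -0.5011

-0.501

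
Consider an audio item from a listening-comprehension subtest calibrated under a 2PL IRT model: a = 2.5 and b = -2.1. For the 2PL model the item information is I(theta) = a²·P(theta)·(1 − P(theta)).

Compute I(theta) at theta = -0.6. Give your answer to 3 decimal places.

0.140

P = 1/(1+e^{-3.7500}) = 0.9770
P(1−P) = 0.9770 × 0.0230 = 0.0224
I = a² × P(1−P) = 2.5² × 0.0224 = 0.14031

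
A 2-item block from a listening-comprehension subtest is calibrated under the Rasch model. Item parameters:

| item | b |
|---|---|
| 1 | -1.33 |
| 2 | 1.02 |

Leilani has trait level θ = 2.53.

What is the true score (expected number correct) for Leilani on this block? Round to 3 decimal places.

P(θ) = 1 / (1 + exp(−(θ − b)))
P_1 = 1/(1+e^{-3.8600}) = 0.9794
P_2 = 1/(1+e^{-1.5100}) = 0.8191
E[score] = 0.9794 + 0.8191 = 1.7984

1.798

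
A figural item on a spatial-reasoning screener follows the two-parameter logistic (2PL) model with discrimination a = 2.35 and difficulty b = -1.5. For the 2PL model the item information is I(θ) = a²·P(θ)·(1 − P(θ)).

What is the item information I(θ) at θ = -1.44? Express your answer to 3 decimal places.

1.374

P = 1/(1+e^{-0.1410}) = 0.5352
P(1−P) = 0.5352 × 0.4648 = 0.2488
I = a² × P(1−P) = 2.35² × 0.2488 = 1.37379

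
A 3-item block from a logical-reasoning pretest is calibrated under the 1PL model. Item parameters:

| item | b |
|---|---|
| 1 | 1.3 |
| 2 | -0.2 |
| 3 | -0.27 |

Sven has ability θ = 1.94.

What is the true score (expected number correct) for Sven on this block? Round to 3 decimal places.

2.451

P(θ) = 1 / (1 + exp(−(θ − b)))
P_1 = 1/(1+e^{-0.6400}) = 0.6548
P_2 = 1/(1+e^{-2.1400}) = 0.8947
P_3 = 1/(1+e^{-2.2100}) = 0.9011
E[score] = 0.6548 + 0.8947 + 0.9011 = 2.4506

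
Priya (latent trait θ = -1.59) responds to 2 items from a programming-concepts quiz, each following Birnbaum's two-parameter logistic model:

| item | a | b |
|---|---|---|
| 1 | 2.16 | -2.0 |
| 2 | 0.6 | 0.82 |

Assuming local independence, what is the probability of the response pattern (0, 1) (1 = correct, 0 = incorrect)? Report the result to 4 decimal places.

P(θ) = 1 / (1 + exp(−a(θ − b)))
P_1 = 1/(1+e^{-0.8856}) = 0.7080
P_2 = 1/(1+e^{1.4460}) = 0.1906
L = (1−P_1) × P_2 = 0.2920 × 0.1906 = 0.05566

0.0557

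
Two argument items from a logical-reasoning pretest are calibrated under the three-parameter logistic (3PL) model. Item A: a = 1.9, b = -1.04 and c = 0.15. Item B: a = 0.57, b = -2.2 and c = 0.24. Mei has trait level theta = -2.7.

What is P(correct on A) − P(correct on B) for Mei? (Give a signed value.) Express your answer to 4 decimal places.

P(theta) = c + (1 − c) · 1 / (1 + exp(−a(theta − b)))
P_A = 0.1848
P_B = 0.5662
P_A − P_B = -0.3814

-0.3814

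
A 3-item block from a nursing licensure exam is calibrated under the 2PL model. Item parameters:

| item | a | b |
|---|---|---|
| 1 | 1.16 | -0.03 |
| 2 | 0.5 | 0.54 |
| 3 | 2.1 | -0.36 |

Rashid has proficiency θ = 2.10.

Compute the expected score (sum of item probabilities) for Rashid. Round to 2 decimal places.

P(θ) = 1 / (1 + exp(−a(θ − b)))
P_1 = 1/(1+e^{-2.4708}) = 0.9221
P_2 = 1/(1+e^{-0.7800}) = 0.6857
P_3 = 1/(1+e^{-5.1660}) = 0.9943
E[score] = 0.9221 + 0.6857 + 0.9943 = 2.6021

2.60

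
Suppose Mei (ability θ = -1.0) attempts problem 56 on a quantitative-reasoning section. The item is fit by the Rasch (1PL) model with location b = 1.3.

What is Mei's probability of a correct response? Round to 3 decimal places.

0.091

P(θ) = 1 / (1 + exp(−(θ − b)))
Exponent: (-1.0 − 1.3) = -2.3000
1/(1 + e^{2.3000}) = 0.0911
P = 0.0911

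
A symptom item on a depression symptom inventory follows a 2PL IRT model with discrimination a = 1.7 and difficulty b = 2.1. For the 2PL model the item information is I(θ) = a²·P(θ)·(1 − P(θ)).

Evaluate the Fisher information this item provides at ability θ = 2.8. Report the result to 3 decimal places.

0.517

P = 1/(1+e^{-1.1900}) = 0.7667
P(1−P) = 0.7667 × 0.2333 = 0.1788
I = a² × P(1−P) = 1.7² × 0.1788 = 0.51687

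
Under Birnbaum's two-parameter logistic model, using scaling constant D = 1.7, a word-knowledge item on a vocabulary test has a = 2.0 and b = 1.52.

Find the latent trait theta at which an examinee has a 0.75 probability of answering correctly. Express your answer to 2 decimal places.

1.84

P(theta) = 1 / (1 + exp(−D·a(theta − b)))
logit = ln(0.7500/0.2500) = 1.0986
theta = b + logit/(1.7·a) = 1.52 + 1.0986/3.4000 = 1.8431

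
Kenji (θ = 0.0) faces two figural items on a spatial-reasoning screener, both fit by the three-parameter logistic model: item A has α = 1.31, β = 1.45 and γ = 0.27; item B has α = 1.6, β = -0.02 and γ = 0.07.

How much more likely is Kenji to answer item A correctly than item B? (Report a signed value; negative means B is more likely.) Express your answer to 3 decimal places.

-0.177

P(θ) = γ + (1 − γ) · 1 / (1 + exp(−α(θ − β)))
P_A = 0.3650
P_B = 0.5424
P_A − P_B = -0.1774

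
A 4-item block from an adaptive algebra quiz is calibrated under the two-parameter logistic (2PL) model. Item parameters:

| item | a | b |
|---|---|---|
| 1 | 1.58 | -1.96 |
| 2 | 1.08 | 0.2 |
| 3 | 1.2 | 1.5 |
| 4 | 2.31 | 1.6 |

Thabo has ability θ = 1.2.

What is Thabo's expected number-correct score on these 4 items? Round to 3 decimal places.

P(θ) = 1 / (1 + exp(−a(θ − b)))
P_1 = 1/(1+e^{-4.9928}) = 0.9933
P_2 = 1/(1+e^{-1.0800}) = 0.7465
P_3 = 1/(1+e^{0.3600}) = 0.4110
P_4 = 1/(1+e^{0.9240}) = 0.2841
E[score] = 0.9933 + 0.7465 + 0.4110 + 0.2841 = 2.4349

2.435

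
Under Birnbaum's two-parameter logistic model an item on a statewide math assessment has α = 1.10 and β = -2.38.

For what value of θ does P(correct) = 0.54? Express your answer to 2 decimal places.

P(θ) = 1 / (1 + exp(−α(θ − β)))
logit = ln(0.5400/0.4600) = 0.1603
θ = β + logit/(α) = -2.38 + 0.1603/1.1000 = -2.2342

-2.23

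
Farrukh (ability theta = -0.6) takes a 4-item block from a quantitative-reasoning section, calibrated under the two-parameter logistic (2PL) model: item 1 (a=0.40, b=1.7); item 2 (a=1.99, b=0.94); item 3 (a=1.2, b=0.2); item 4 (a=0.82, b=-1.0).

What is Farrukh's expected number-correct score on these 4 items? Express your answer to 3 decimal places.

P(theta) = 1 / (1 + exp(−a(theta − b)))
P_1 = 1/(1+e^{0.9200}) = 0.2850
P_2 = 1/(1+e^{3.0646}) = 0.0446
P_3 = 1/(1+e^{0.9600}) = 0.2769
P_4 = 1/(1+e^{-0.3280}) = 0.5813
E[score] = 0.2850 + 0.0446 + 0.2769 + 0.5813 = 1.1877

1.188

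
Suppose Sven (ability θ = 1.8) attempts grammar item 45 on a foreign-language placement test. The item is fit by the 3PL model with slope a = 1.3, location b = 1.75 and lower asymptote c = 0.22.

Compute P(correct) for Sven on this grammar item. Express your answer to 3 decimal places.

P(θ) = c + (1 − c) · 1 / (1 + exp(−a(θ − b)))
Exponent: 1.3 × (1.8 − 1.75) = 0.0650
1/(1 + e^{-0.0650}) = 0.5162
P = 0.22 + 0.78 × 0.5162 = 0.6227

0.623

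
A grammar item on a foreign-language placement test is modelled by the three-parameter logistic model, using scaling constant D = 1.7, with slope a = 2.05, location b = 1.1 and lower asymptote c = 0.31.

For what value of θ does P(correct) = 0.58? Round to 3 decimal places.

0.973

P(θ) = c + (1 − c) · 1 / (1 + exp(−D·a(θ − b)))
Remove guessing floor: (0.58 − 0.31)/(1 − 0.31) = 0.3913
logit = ln(0.3913/0.6087) = -0.4418
θ = b + logit/(1.7·a) = 1.1 + (-0.4418)/3.4850 = 0.9732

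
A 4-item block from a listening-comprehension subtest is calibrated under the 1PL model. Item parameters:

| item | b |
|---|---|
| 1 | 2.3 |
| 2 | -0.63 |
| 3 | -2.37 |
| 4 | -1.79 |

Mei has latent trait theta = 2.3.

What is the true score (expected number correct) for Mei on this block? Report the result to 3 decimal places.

3.424

P(theta) = 1 / (1 + exp(−(theta − b)))
P_1 = 1/(1+e^{0.0000}) = 0.5000
P_2 = 1/(1+e^{-2.9300}) = 0.9493
P_3 = 1/(1+e^{-4.6700}) = 0.9907
P_4 = 1/(1+e^{-4.0900}) = 0.9835
E[score] = 0.5000 + 0.9493 + 0.9907 + 0.9835 = 3.4236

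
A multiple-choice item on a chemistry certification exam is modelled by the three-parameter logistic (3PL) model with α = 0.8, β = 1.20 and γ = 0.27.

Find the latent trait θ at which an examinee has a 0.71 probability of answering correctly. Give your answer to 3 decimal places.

1.721

P(θ) = γ + (1 − γ) · 1 / (1 + exp(−α(θ − β)))
Remove guessing floor: (0.71 − 0.27)/(1 − 0.27) = 0.6027
logit = ln(0.6027/0.3973) = 0.4169
θ = β + logit/(α) = 1.20 + 0.4169/0.8000 = 1.7211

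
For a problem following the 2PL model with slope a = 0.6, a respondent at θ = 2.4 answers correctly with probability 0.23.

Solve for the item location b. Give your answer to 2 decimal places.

P(θ) = 1 / (1 + exp(−a(θ − b)))
logit(0.23) = ln(0.23/0.77) = -1.2083
b = θ − logit/(a) = 2.4 − (-1.2083)/0.6000 = 4.4139

4.41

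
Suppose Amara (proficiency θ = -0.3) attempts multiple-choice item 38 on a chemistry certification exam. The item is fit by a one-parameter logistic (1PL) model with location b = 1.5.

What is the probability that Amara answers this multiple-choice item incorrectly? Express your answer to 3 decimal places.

0.858

P(θ) = 1 / (1 + exp(−(θ − b)))
Exponent: (-0.3 − 1.5) = -1.8000
1/(1 + e^{1.8000}) = 0.1419
P = 0.1419
P(incorrect) = 1 − 0.1419 = 0.8581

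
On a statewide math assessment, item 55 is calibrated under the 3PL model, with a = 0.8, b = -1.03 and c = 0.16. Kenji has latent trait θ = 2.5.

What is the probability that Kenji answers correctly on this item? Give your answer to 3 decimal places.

0.953

P(θ) = c + (1 − c) · 1 / (1 + exp(−a(θ − b)))
Exponent: 0.8 × (2.5 − (-1.03)) = 2.8240
1/(1 + e^{-2.8240}) = 0.9440
P = 0.16 + 0.84 × 0.9440 = 0.9529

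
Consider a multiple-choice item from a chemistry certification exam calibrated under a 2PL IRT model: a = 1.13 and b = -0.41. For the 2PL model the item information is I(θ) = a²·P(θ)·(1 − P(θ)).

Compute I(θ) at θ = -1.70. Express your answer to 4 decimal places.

P = 1/(1+e^{1.4577}) = 0.1888
P(1−P) = 0.1888 × 0.8112 = 0.1532
I = a² × P(1−P) = 1.13² × 0.1532 = 0.19558

0.1956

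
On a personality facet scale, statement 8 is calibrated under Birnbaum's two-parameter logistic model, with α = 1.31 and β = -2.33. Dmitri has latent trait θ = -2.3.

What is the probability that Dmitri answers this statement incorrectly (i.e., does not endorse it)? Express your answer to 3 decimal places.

0.490

P(θ) = 1 / (1 + exp(−α(θ − β)))
Exponent: 1.31 × (-2.3 − (-2.33)) = 0.0393
1/(1 + e^{-0.0393}) = 0.5098
P(incorrect) = 1 − 0.5098 = 0.4902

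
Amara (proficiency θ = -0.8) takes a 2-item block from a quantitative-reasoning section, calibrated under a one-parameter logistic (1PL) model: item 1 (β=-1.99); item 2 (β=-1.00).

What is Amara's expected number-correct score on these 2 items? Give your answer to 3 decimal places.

P(θ) = 1 / (1 + exp(−(θ − β)))
P_1 = 1/(1+e^{-1.1900}) = 0.7667
P_2 = 1/(1+e^{-0.2000}) = 0.5498
E[score] = 0.7667 + 0.5498 = 1.3166

1.317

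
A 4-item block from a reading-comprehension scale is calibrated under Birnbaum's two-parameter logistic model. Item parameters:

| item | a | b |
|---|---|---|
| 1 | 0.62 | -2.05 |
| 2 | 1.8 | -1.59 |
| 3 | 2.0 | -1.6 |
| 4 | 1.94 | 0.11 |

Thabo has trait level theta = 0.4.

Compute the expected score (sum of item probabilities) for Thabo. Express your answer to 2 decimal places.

P(theta) = 1 / (1 + exp(−a(theta − b)))
P_1 = 1/(1+e^{-1.5190}) = 0.8204
P_2 = 1/(1+e^{-3.5820}) = 0.9729
P_3 = 1/(1+e^{-4.0000}) = 0.9820
P_4 = 1/(1+e^{-0.5626}) = 0.6371
E[score] = 0.8204 + 0.9729 + 0.9820 + 0.6371 = 3.4124

3.41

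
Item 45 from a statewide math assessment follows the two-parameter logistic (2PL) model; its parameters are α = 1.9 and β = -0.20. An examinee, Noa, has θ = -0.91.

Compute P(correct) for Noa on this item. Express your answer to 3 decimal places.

0.206

P(θ) = 1 / (1 + exp(−α(θ − β)))
Exponent: 1.9 × (-0.91 − (-0.20)) = -1.3490
1/(1 + e^{1.3490}) = 0.2060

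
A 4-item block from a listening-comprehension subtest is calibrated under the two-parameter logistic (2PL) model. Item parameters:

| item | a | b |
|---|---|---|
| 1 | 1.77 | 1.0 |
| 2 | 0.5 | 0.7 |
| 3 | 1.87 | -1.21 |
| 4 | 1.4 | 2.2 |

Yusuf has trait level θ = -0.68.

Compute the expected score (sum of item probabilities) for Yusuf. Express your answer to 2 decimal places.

P(θ) = 1 / (1 + exp(−a(θ − b)))
P_1 = 1/(1+e^{2.9736}) = 0.0486
P_2 = 1/(1+e^{0.6900}) = 0.3340
P_3 = 1/(1+e^{-0.9911}) = 0.7293
P_4 = 1/(1+e^{4.0320}) = 0.0174
E[score] = 0.0486 + 0.3340 + 0.7293 + 0.0174 = 1.1294

1.13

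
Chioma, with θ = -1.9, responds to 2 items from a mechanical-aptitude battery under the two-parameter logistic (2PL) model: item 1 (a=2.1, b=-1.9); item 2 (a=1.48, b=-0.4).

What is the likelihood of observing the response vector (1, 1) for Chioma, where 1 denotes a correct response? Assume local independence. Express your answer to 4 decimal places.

P(θ) = 1 / (1 + exp(−a(θ − b)))
P_1 = 1/(1+e^{0.0000}) = 0.5000
P_2 = 1/(1+e^{2.2200}) = 0.0980
L = P_1 × P_2 = 0.5000 × 0.0980 = 0.04898

0.0490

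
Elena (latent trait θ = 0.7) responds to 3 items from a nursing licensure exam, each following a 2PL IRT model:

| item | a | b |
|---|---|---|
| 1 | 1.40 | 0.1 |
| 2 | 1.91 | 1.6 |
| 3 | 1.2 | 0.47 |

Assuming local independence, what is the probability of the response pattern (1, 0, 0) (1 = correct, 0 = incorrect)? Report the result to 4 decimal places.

P(θ) = 1 / (1 + exp(−a(θ − b)))
P_1 = 1/(1+e^{-0.8400}) = 0.6985
P_2 = 1/(1+e^{1.7190}) = 0.1520
P_3 = 1/(1+e^{-0.2760}) = 0.5686
L = P_1 × (1−P_2) × (1−P_3) = 0.6985 × 0.8480 × 0.4314 = 0.25554

0.2555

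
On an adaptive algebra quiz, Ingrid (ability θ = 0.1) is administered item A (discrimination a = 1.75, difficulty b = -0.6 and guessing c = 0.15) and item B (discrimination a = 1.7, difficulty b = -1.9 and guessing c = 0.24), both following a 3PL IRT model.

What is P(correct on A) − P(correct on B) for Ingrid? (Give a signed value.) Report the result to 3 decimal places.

-0.168

P(θ) = c + (1 − c) · 1 / (1 + exp(−a(θ − b)))
P_A = 0.8070
P_B = 0.9755
P_A − P_B = -0.1685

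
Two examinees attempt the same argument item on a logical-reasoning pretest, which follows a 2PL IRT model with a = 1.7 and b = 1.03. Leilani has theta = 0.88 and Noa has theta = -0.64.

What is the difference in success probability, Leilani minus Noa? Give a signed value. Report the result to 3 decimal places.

P(theta) = 1 / (1 + exp(−a(theta − b)))
P(Leilani) = 0.4366  [exponent -0.2550]
P(Noa) = 0.0553  [exponent -2.8390]
Difference = 0.4366 − 0.0553 = 0.3813

0.381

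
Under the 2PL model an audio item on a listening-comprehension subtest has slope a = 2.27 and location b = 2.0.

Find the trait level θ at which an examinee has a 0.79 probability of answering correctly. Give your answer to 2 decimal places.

2.58

P(θ) = 1 / (1 + exp(−a(θ − b)))
logit = ln(0.7900/0.2100) = 1.3249
θ = b + logit/(a) = 2.0 + 1.3249/2.2700 = 2.5837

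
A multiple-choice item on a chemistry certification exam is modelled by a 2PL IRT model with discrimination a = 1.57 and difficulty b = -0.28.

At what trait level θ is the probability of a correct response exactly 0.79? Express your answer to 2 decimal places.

0.56

P(θ) = 1 / (1 + exp(−a(θ − b)))
logit = ln(0.7900/0.2100) = 1.3249
θ = b + logit/(a) = -0.28 + 1.3249/1.5700 = 0.5639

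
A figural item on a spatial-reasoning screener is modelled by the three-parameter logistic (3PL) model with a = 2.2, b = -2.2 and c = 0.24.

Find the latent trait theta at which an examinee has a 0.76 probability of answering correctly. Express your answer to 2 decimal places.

-1.85

P(theta) = c + (1 − c) · 1 / (1 + exp(−a(theta − b)))
Remove guessing floor: (0.76 − 0.24)/(1 − 0.24) = 0.6842
logit = ln(0.6842/0.3158) = 0.7732
theta = b + logit/(a) = -2.2 + 0.7732/2.2000 = -1.8486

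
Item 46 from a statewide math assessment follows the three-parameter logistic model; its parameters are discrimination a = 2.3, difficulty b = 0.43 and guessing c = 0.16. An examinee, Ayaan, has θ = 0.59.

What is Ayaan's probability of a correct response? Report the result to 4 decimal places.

P(θ) = c + (1 − c) · 1 / (1 + exp(−a(θ − b)))
Exponent: 2.3 × (0.59 − 0.43) = 0.3680
1/(1 + e^{-0.3680}) = 0.5910
P = 0.16 + 0.84 × 0.5910 = 0.6564

0.6564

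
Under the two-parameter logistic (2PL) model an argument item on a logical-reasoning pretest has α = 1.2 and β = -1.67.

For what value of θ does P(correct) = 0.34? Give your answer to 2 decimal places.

P(θ) = 1 / (1 + exp(−α(θ − β)))
logit = ln(0.3400/0.6600) = -0.6633
θ = β + logit/(α) = -1.67 + (-0.6633)/1.2000 = -2.2227

-2.22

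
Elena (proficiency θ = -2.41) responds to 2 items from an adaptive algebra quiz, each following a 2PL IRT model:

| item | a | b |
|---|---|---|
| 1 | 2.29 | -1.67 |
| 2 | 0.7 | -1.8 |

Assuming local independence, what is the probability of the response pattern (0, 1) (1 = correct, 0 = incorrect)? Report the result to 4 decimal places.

P(θ) = 1 / (1 + exp(−a(θ − b)))
P_1 = 1/(1+e^{1.6946}) = 0.1552
P_2 = 1/(1+e^{0.4270}) = 0.3948
L = (1−P_1) × P_2 = 0.8448 × 0.3948 = 0.33357

0.3336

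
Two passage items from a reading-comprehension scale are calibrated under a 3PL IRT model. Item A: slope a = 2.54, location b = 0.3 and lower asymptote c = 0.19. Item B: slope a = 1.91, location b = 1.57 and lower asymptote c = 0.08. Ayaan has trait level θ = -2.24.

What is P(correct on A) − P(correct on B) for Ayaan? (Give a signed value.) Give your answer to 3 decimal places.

P(θ) = c + (1 − c) · 1 / (1 + exp(−a(θ − b)))
P_A = 0.1913
P_B = 0.0806
P_A − P_B = 0.1106

0.111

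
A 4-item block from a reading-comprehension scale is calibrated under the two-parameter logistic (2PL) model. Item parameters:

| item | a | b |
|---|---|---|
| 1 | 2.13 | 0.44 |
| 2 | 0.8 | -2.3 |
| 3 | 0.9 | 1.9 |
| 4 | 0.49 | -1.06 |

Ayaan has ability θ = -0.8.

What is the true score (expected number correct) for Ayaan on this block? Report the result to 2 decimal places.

P(θ) = 1 / (1 + exp(−a(θ − b)))
P_1 = 1/(1+e^{2.6412}) = 0.0665
P_2 = 1/(1+e^{-1.2000}) = 0.7685
P_3 = 1/(1+e^{2.4300}) = 0.0809
P_4 = 1/(1+e^{-0.1274}) = 0.5318
E[score] = 0.0665 + 0.7685 + 0.0809 + 0.5318 = 1.4478

1.45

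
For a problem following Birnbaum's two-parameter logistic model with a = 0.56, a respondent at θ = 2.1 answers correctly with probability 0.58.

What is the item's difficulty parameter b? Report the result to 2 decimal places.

1.52

P(θ) = 1 / (1 + exp(−a(θ − b)))
logit(0.58) = ln(0.58/0.42) = 0.3228
b = θ − logit/(a) = 2.1 − 0.3228/0.5600 = 1.5236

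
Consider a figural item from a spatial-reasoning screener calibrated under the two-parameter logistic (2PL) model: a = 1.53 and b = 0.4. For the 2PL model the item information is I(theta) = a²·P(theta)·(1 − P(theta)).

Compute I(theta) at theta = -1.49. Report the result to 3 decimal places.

P = 1/(1+e^{2.8917}) = 0.0526
P(1−P) = 0.0526 × 0.9474 = 0.0498
I = a² × P(1−P) = 1.53² × 0.0498 = 0.11658

0.117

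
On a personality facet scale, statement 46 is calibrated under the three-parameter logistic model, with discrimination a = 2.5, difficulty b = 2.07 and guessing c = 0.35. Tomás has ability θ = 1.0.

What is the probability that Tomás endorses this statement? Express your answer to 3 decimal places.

P(θ) = c + (1 − c) · 1 / (1 + exp(−a(θ − b)))
Exponent: 2.5 × (1.0 − 2.07) = -2.6750
1/(1 + e^{2.6750}) = 0.0645
P = 0.35 + 0.65 × 0.0645 = 0.3919

0.392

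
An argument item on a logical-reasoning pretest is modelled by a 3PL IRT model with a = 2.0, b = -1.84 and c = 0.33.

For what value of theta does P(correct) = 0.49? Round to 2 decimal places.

P(theta) = c + (1 − c) · 1 / (1 + exp(−a(theta − b)))
Remove guessing floor: (0.49 − 0.33)/(1 − 0.33) = 0.2388
logit = ln(0.2388/0.7612) = -1.1592
theta = b + logit/(a) = -1.84 + (-1.1592)/2.0000 = -2.4196

-2.42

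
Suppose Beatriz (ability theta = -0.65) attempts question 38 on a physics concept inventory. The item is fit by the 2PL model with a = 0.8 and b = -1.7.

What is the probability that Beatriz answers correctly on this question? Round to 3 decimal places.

P(theta) = 1 / (1 + exp(−a(theta − b)))
Exponent: 0.8 × (-0.65 − (-1.7)) = 0.8400
1/(1 + e^{-0.8400}) = 0.6985

0.698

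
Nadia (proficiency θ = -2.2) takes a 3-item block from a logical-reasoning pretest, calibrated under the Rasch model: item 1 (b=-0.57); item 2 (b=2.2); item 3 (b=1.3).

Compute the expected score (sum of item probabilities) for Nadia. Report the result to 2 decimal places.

P(θ) = 1 / (1 + exp(−(θ − b)))
P_1 = 1/(1+e^{1.6300}) = 0.1638
P_2 = 1/(1+e^{4.4000}) = 0.0121
P_3 = 1/(1+e^{3.5000}) = 0.0293
E[score] = 0.1638 + 0.0121 + 0.0293 = 0.2053

0.21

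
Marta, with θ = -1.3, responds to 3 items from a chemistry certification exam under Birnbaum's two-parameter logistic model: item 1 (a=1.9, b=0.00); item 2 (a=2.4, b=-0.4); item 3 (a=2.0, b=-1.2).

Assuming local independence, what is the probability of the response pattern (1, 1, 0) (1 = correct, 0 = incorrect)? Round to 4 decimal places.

P(θ) = 1 / (1 + exp(−a(θ − b)))
P_1 = 1/(1+e^{2.4700}) = 0.0780
P_2 = 1/(1+e^{2.1600}) = 0.1034
P_3 = 1/(1+e^{0.2000}) = 0.4502
L = P_1 × P_2 × (1−P_3) = 0.0780 × 0.1034 × 0.5498 = 0.00443

0.0044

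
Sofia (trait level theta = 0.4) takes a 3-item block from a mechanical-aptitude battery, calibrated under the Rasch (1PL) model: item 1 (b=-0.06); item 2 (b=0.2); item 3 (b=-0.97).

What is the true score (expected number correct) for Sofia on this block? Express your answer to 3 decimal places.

P(theta) = 1 / (1 + exp(−(theta − b)))
P_1 = 1/(1+e^{-0.4600}) = 0.6130
P_2 = 1/(1+e^{-0.2000}) = 0.5498
P_3 = 1/(1+e^{-1.3700}) = 0.7974
E[score] = 0.6130 + 0.5498 + 0.7974 = 1.9602

1.960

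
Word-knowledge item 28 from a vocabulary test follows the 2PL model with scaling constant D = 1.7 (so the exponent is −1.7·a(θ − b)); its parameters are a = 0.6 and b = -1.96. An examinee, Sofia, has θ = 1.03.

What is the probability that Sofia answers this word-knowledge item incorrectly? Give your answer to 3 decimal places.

P(θ) = 1 / (1 + exp(−D·a(θ − b)))
Exponent: 1.7 × 0.6 × (1.03 − (-1.96)) = 3.0498
1/(1 + e^{-3.0498}) = 0.9548
P = 0.9548
P(incorrect) = 1 − 0.9548 = 0.0452

0.045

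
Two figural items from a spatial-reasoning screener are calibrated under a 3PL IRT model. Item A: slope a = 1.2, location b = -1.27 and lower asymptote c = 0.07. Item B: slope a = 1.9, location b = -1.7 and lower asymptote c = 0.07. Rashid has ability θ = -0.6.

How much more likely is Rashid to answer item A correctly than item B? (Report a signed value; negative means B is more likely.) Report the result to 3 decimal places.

-0.185

P(θ) = c + (1 − c) · 1 / (1 + exp(−a(θ − b)))
P_A = 0.7125
P_B = 0.8976
P_A − P_B = -0.1852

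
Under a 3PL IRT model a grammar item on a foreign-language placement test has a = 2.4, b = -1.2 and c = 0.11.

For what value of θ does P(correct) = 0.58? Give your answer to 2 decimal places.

-1.15

P(θ) = c + (1 − c) · 1 / (1 + exp(−a(θ − b)))
Remove guessing floor: (0.58 − 0.11)/(1 − 0.11) = 0.5281
logit = ln(0.5281/0.4719) = 0.1125
θ = b + logit/(a) = -1.2 + 0.1125/2.4000 = -1.1531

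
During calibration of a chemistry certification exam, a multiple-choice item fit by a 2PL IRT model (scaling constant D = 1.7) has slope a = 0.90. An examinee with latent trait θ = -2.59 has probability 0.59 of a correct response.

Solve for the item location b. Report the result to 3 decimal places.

-2.828

P(θ) = 1 / (1 + exp(−D·a(θ − b)))
logit(0.59) = ln(0.59/0.41) = 0.3640
b = θ − logit/(1.7·a) = -2.59 − 0.3640/1.5300 = -2.8279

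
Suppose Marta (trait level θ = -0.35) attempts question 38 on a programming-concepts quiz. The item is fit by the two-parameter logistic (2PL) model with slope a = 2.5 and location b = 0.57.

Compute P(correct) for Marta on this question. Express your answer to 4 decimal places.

P(θ) = 1 / (1 + exp(−a(θ − b)))
Exponent: 2.5 × (-0.35 − 0.57) = -2.3000
1/(1 + e^{2.3000}) = 0.0911

0.0911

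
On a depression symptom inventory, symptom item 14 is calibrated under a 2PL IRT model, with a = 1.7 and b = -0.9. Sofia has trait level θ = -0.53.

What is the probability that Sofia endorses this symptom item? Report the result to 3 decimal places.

0.652

P(θ) = 1 / (1 + exp(−a(θ − b)))
Exponent: 1.7 × (-0.53 − (-0.9)) = 0.6290
1/(1 + e^{-0.6290}) = 0.6523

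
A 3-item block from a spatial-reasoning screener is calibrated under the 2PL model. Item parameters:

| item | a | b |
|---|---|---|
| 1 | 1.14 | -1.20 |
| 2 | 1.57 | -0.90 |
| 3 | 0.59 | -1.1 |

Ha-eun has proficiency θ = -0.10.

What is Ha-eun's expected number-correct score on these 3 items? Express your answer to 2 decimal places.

P(θ) = 1 / (1 + exp(−a(θ − b)))
P_1 = 1/(1+e^{-1.2540}) = 0.7780
P_2 = 1/(1+e^{-1.2560}) = 0.7783
P_3 = 1/(1+e^{-0.5900}) = 0.6434
E[score] = 0.7780 + 0.7783 + 0.6434 = 2.1997

2.20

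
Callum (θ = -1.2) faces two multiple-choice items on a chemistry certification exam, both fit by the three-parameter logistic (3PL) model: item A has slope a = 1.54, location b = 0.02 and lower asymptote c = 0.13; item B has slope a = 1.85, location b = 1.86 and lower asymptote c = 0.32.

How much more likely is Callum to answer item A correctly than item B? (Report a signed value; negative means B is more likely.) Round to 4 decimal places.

P(θ) = c + (1 − c) · 1 / (1 + exp(−a(θ − b)))
P_A = 0.2453
P_B = 0.3224
P_A − P_B = -0.0771

-0.0771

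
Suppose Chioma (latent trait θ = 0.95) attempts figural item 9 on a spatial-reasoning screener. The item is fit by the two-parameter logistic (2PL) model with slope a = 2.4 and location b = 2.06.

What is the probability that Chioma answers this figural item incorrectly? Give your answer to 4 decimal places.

P(θ) = 1 / (1 + exp(−a(θ − b)))
Exponent: 2.4 × (0.95 − 2.06) = -2.6640
1/(1 + e^{2.6640}) = 0.0651
P(incorrect) = 1 − 0.0651 = 0.9349

0.9349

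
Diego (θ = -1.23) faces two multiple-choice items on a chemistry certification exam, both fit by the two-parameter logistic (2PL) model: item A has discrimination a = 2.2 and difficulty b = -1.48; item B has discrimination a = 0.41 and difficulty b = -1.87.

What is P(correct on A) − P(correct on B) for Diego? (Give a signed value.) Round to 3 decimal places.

0.069

P(θ) = 1 / (1 + exp(−a(θ − b)))
P_A = 0.6341
P_B = 0.5652
P_A − P_B = 0.0689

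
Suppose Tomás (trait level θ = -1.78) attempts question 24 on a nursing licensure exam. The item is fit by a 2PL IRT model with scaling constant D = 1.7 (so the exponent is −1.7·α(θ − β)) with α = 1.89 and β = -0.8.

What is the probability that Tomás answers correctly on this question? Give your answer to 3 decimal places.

0.041

P(θ) = 1 / (1 + exp(−D·α(θ − β)))
Exponent: 1.7 × 1.89 × (-1.78 − (-0.8)) = -3.1487
1/(1 + e^{3.1487}) = 0.0411
P = 0.0411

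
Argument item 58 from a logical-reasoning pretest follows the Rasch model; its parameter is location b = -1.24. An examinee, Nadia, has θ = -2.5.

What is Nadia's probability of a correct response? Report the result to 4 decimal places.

0.2210

P(θ) = 1 / (1 + exp(−(θ − b)))
Exponent: (-2.5 − (-1.24)) = -1.2600
1/(1 + e^{1.2600}) = 0.2210
P = 0.2210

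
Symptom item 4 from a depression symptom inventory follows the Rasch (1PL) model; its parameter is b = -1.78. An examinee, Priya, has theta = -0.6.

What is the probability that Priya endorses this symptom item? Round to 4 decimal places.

P(theta) = 1 / (1 + exp(−(theta − b)))
Exponent: (-0.6 − (-1.78)) = 1.1800
1/(1 + e^{-1.1800}) = 0.7649
P = 0.7649

0.7649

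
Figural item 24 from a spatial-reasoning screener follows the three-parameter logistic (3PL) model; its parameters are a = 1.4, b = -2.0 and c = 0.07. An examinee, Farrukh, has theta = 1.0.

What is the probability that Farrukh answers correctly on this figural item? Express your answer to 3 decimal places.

P(theta) = c + (1 − c) · 1 / (1 + exp(−a(theta − b)))
Exponent: 1.4 × (1.0 − (-2.0)) = 4.2000
1/(1 + e^{-4.2000}) = 0.9852
P = 0.07 + 0.93 × 0.9852 = 0.9863

0.986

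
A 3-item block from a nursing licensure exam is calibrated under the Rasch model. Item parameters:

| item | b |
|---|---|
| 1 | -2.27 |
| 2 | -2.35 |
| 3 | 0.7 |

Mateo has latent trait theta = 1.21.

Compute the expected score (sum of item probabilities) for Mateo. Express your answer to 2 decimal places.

2.57

P(theta) = 1 / (1 + exp(−(theta − b)))
P_1 = 1/(1+e^{-3.4800}) = 0.9701
P_2 = 1/(1+e^{-3.5600}) = 0.9723
P_3 = 1/(1+e^{-0.5100}) = 0.6248
E[score] = 0.9701 + 0.9723 + 0.6248 = 2.5673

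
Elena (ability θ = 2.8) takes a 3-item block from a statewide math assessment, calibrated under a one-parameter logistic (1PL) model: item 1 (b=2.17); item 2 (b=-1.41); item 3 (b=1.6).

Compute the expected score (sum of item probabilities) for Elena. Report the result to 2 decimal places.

P(θ) = 1 / (1 + exp(−(θ − b)))
P_1 = 1/(1+e^{-0.6300}) = 0.6525
P_2 = 1/(1+e^{-4.2100}) = 0.9854
P_3 = 1/(1+e^{-1.2000}) = 0.7685
E[score] = 0.6525 + 0.9854 + 0.7685 = 2.4064

2.41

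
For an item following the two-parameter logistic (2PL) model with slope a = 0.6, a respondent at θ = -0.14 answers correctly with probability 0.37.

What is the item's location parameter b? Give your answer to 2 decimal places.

0.75

P(θ) = 1 / (1 + exp(−a(θ − b)))
logit(0.37) = ln(0.37/0.63) = -0.5322
b = θ − logit/(a) = -0.14 − (-0.5322)/0.6000 = 0.7470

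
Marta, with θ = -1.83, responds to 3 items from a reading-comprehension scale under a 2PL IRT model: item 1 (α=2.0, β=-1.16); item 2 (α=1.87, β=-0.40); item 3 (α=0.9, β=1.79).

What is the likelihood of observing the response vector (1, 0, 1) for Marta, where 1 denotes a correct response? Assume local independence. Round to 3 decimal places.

0.007

P(θ) = 1 / (1 + exp(−α(θ − β)))
P_1 = 1/(1+e^{1.3400}) = 0.2075
P_2 = 1/(1+e^{2.6741}) = 0.0645
P_3 = 1/(1+e^{3.2580}) = 0.0370
L = P_1 × (1−P_2) × P_3 = 0.2075 × 0.9355 × 0.0370 = 0.00719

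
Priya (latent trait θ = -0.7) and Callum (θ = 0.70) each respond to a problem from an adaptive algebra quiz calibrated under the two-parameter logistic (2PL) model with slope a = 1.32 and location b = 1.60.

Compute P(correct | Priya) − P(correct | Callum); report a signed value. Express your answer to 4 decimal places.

P(θ) = 1 / (1 + exp(−a(θ − b)))
P(Priya) = 0.0458  [exponent -3.0360]
P(Callum) = 0.2336  [exponent -1.1880]
Difference = 0.0458 − 0.2336 = -0.1878

-0.1878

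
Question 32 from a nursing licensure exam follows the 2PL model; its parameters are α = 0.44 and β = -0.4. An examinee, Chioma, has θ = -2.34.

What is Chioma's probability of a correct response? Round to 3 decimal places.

0.299

P(θ) = 1 / (1 + exp(−α(θ − β)))
Exponent: 0.44 × (-2.34 − (-0.4)) = -0.8536
1/(1 + e^{0.8536}) = 0.2987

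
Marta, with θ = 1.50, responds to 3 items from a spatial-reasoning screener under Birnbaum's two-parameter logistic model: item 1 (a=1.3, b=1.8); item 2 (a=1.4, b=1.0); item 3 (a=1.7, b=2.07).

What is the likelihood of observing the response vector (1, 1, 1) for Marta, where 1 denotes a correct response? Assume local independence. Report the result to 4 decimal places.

P(θ) = 1 / (1 + exp(−a(θ − b)))
P_1 = 1/(1+e^{0.3900}) = 0.4037
P_2 = 1/(1+e^{-0.7000}) = 0.6682
P_3 = 1/(1+e^{0.9690}) = 0.2751
L = P_1 × P_2 × P_3 = 0.4037 × 0.6682 × 0.2751 = 0.07421

0.0742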